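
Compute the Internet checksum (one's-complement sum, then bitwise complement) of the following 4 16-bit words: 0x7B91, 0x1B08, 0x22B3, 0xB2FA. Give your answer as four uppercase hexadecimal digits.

93B8

One's-complement addition (fold any carry out of bit 15 back into bit 0):
  0x7B91 + 0x1B08 = 0x09699
  0x9699 + 0x22B3 = 0x0B94C
  0xB94C + 0xB2FA = 0x16C46 → wrap carry → 0x6C47
One's-complement sum = 0x6C47.
Checksum = ~0x6C47 & 0xFFFF = 0x93B8.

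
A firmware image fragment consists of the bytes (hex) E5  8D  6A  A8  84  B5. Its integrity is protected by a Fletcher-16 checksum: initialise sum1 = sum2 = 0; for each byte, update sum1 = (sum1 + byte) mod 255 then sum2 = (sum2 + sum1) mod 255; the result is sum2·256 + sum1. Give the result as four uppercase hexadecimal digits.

Running sums (mod 255):
  after byte 0 (E5): sum1=229, sum2=229
  after byte 1 (8D): sum1=115, sum2=89
  after byte 2 (6A): sum1=221, sum2=55
  after byte 3 (A8): sum1=134, sum2=189
  after byte 4 (84): sum1=11, sum2=200
  after byte 5 (B5): sum1=192, sum2=137
Checksum = sum2·256 + sum1 = 137·256 + 192 = 35264 = 0x89C0.

89C0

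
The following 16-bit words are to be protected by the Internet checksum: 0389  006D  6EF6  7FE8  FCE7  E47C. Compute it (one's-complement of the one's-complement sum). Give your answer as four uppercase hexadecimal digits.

One's-complement addition (fold any carry out of bit 15 back into bit 0):
  0x0389 + 0x006D = 0x003F6
  0x03F6 + 0x6EF6 = 0x072EC
  0x72EC + 0x7FE8 = 0x0F2D4
  0xF2D4 + 0xFCE7 = 0x1EFBB → wrap carry → 0xEFBC
  0xEFBC + 0xE47C = 0x1D438 → wrap carry → 0xD439
One's-complement sum = 0xD439.
Checksum = ~0xD439 & 0xFFFF = 0x2BC6.

2BC6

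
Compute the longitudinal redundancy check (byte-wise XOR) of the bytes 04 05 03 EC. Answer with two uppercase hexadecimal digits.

EE

XOR the bytes together:
  start with 0x04
  0x04 ⊕ 0x05 = 0x01
  0x01 ⊕ 0x03 = 0x02
  0x02 ⊕ 0xEC = 0xEE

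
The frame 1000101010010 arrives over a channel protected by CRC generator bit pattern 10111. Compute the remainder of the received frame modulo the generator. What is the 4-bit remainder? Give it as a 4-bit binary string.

0010

Modulo-2 division of 1000101010010 by 10111:
  pos 0: 10001 XOR 10111 = 00110
  pos 2: 11001 XOR 10111 = 01110
  pos 3: 11100 XOR 10111 = 01011
  pos 4: 10111 XOR 10111 = 00000
Remainder = 0010 (nonzero — an error is detected).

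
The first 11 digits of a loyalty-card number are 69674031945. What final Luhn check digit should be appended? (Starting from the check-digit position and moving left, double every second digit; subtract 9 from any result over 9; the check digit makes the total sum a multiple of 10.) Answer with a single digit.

9

Partial digits right→left: 5 4 9 1 3 0 4 7 6 9 6
Double every second digit counting from the check-digit position (so the 1st, 3rd, 5th, ... of the partial from the right).
  doubled (with −9 where >9): 1 9 6 8 3 3 → sum 30
  kept as-is: 4 1 0 7 9 → sum 21
Total = 30 + 21 = 51.
Check digit = (10 − (51 mod 10)) mod 10 = 9.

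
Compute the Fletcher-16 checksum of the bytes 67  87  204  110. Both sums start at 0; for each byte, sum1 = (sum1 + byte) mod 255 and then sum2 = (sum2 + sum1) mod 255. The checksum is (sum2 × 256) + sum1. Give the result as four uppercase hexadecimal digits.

1BD5

Running sums (mod 255):
  after byte 0 (67): sum1=67, sum2=67
  after byte 1 (87): sum1=154, sum2=221
  after byte 2 (204): sum1=103, sum2=69
  after byte 3 (110): sum1=213, sum2=27
Checksum = sum2·256 + sum1 = 27·256 + 213 = 7125 = 0x1BD5.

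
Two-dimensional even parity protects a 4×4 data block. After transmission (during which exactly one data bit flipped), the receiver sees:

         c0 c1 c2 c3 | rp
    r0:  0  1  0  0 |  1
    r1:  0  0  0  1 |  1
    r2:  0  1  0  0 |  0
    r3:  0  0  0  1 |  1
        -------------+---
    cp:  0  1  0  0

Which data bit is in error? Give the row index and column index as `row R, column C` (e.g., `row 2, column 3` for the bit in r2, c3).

row 2, column 1

Recompute each row's even parity and compare to rp:
  r0: data parity 1, sent rp 1 → ok
  r1: data parity 1, sent rp 1 → ok
  r2: data parity 1, sent rp 0 → mismatch
  r3: data parity 1, sent rp 1 → ok
Recompute each column's even parity and compare to cp:
  c0: data parity 0, sent cp 0 → ok
  c1: data parity 0, sent cp 1 → mismatch
  c2: data parity 0, sent cp 0 → ok
  c3: data parity 0, sent cp 0 → ok
Exactly one row (r2) and one column (c1) fail → the flipped bit is at their intersection.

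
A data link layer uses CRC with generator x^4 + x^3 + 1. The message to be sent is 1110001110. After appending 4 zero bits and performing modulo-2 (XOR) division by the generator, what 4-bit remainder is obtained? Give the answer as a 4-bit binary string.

Append 4 zeros: 11100011100000. Divide by 11001 (XOR where the leading bit is 1):
  pos 0: 11100 XOR 11001 = 00101
  pos 2: 10101 XOR 11001 = 01100
  pos 3: 11001 XOR 11001 = 00000
  pos 8: 10000 XOR 11001 = 01001
  pos 9: 10010 XOR 11001 = 01011
Remainder (last 4 bits) = 1011. This is the CRC / FCS.

1011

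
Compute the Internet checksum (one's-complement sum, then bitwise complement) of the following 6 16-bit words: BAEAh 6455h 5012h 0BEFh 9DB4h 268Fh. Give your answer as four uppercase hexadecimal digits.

One's-complement addition (fold any carry out of bit 15 back into bit 0):
  0xBAEA + 0x6455 = 0x11F3F → wrap carry → 0x1F40
  0x1F40 + 0x5012 = 0x06F52
  0x6F52 + 0x0BEF = 0x07B41
  0x7B41 + 0x9DB4 = 0x118F5 → wrap carry → 0x18F6
  0x18F6 + 0x268F = 0x03F85
One's-complement sum = 0x3F85.
Checksum = ~0x3F85 & 0xFFFF = 0xC07A.

C07A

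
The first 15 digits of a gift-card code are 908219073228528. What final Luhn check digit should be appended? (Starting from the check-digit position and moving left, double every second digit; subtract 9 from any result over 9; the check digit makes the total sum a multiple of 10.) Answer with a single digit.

Partial digits right→left: 8 2 5 8 2 2 3 7 0 9 1 2 8 0 9
Double every second digit counting from the check-digit position (so the 1st, 3rd, 5th, ... of the partial from the right).
  doubled (with −9 where >9): 7 1 4 6 0 2 7 9 → sum 36
  kept as-is: 2 8 2 7 9 2 0 → sum 30
Total = 36 + 30 = 66.
Check digit = (10 − (66 mod 10)) mod 10 = 4.

4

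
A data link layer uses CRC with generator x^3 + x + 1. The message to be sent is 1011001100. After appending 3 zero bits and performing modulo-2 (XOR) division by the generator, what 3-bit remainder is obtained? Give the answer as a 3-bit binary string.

010

Append 3 zeros: 1011001100000. Divide by 1011 (XOR where the leading bit is 1):
  pos 0: 1011 XOR 1011 = 0000
  pos 6: 1100 XOR 1011 = 0111
  pos 7: 1110 XOR 1011 = 0101
  pos 8: 1010 XOR 1011 = 0001
Remainder (last 3 bits) = 010. This is the CRC / FCS.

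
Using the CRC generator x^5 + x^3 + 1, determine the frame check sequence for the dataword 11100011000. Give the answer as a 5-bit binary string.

Append 5 zeros: 1110001100000000. Divide by 101001 (XOR where the leading bit is 1):
  pos 0: 111000 XOR 101001 = 010001
  pos 1: 100011 XOR 101001 = 001010
  pos 3: 101010 XOR 101001 = 000011
  pos 7: 110000 XOR 101001 = 011001
  pos 8: 110010 XOR 101001 = 011011
  pos 9: 110110 XOR 101001 = 011111
  pos 10: 111110 XOR 101001 = 010111
Remainder (last 5 bits) = 10111. This is the CRC / FCS.

10111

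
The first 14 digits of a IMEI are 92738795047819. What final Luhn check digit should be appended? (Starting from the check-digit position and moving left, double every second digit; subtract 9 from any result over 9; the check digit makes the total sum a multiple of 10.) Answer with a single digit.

Partial digits right→left: 9 1 8 7 4 0 5 9 7 8 3 7 2 9
Double every second digit counting from the check-digit position (so the 1st, 3rd, 5th, ... of the partial from the right).
  doubled (with −9 where >9): 9 7 8 1 5 6 4 → sum 40
  kept as-is: 1 7 0 9 8 7 9 → sum 41
Total = 40 + 41 = 81.
Check digit = (10 − (81 mod 10)) mod 10 = 9.

9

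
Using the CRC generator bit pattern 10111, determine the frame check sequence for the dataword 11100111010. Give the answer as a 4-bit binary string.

1101

Append 4 zeros: 111001110100000. Divide by 10111 (XOR where the leading bit is 1):
  pos 0: 11100 XOR 10111 = 01011
  pos 1: 10111 XOR 10111 = 00000
  pos 6: 11010 XOR 10111 = 01101
  pos 7: 11010 XOR 10111 = 01101
  pos 8: 11010 XOR 10111 = 01101
  pos 9: 11010 XOR 10111 = 01101
  pos 10: 11010 XOR 10111 = 01101
Remainder (last 4 bits) = 1101. This is the CRC / FCS.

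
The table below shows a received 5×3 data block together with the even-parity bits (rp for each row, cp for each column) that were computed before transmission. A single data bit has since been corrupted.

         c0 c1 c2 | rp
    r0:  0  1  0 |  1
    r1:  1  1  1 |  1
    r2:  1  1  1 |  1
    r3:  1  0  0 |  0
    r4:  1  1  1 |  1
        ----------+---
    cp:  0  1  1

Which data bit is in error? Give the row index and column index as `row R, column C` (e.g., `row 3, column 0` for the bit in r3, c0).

row 3, column 1

Recompute each row's even parity and compare to rp:
  r0: data parity 1, sent rp 1 → ok
  r1: data parity 1, sent rp 1 → ok
  r2: data parity 1, sent rp 1 → ok
  r3: data parity 1, sent rp 0 → mismatch
  r4: data parity 1, sent rp 1 → ok
Recompute each column's even parity and compare to cp:
  c0: data parity 0, sent cp 0 → ok
  c1: data parity 0, sent cp 1 → mismatch
  c2: data parity 1, sent cp 1 → ok
Exactly one row (r3) and one column (c1) fail → the flipped bit is at their intersection.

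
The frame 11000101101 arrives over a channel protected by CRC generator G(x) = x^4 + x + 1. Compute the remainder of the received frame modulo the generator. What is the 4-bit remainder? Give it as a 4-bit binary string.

Modulo-2 division of 11000101101 by 10011:
  pos 0: 11000 XOR 10011 = 01011
  pos 1: 10111 XOR 10011 = 00100
  pos 3: 10001 XOR 10011 = 00010
  pos 6: 10101 XOR 10011 = 00110
Remainder = 0110 (nonzero — an error is detected).

0110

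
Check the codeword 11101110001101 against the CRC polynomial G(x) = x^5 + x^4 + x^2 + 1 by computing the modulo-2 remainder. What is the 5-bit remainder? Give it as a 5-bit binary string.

10110

Modulo-2 division of 11101110001101 by 110101:
  pos 0: 111011 XOR 110101 = 001110
  pos 2: 111010 XOR 110101 = 001111
  pos 4: 111100 XOR 110101 = 001001
  pos 6: 100111 XOR 110101 = 010010
  pos 7: 100100 XOR 110101 = 010001
  pos 8: 100011 XOR 110101 = 010110
Remainder = 10110 (nonzero — an error is detected).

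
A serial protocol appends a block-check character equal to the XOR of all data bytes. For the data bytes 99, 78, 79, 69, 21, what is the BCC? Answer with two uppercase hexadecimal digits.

XOR the bytes together:
  start with 0x99
  0x99 ⊕ 0x78 = 0xE1
  0xE1 ⊕ 0x79 = 0x98
  0x98 ⊕ 0x69 = 0xF1
  0xF1 ⊕ 0x21 = 0xD0

D0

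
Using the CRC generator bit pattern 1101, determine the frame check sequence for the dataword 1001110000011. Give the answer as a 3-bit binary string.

001

Append 3 zeros: 1001110000011000. Divide by 1101 (XOR where the leading bit is 1):
  pos 0: 1001 XOR 1101 = 0100
  pos 1: 1001 XOR 1101 = 0100
  pos 2: 1001 XOR 1101 = 0100
  pos 3: 1000 XOR 1101 = 0101
  pos 4: 1010 XOR 1101 = 0111
  pos 5: 1110 XOR 1101 = 0011
  pos 7: 1100 XOR 1101 = 0001
  pos 10: 1110 XOR 1101 = 0011
  pos 12: 1100 XOR 1101 = 0001
Remainder (last 3 bits) = 001. This is the CRC / FCS.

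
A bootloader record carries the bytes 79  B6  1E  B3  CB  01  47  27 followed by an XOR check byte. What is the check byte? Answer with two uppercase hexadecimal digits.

C8

XOR the bytes together:
  start with 0x79
  0x79 ⊕ 0xB6 = 0xCF
  0xCF ⊕ 0x1E = 0xD1
  0xD1 ⊕ 0xB3 = 0x62
  0x62 ⊕ 0xCB = 0xA9
  0xA9 ⊕ 0x01 = 0xA8
  0xA8 ⊕ 0x47 = 0xEF
  0xEF ⊕ 0x27 = 0xC8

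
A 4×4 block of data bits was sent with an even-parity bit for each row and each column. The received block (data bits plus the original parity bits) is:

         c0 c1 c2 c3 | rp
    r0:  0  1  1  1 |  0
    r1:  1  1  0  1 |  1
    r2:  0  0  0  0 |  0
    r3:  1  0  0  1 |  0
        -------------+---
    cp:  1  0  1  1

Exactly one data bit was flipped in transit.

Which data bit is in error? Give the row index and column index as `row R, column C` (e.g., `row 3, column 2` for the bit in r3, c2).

row 0, column 0

Recompute each row's even parity and compare to rp:
  r0: data parity 1, sent rp 0 → mismatch
  r1: data parity 1, sent rp 1 → ok
  r2: data parity 0, sent rp 0 → ok
  r3: data parity 0, sent rp 0 → ok
Recompute each column's even parity and compare to cp:
  c0: data parity 0, sent cp 1 → mismatch
  c1: data parity 0, sent cp 0 → ok
  c2: data parity 1, sent cp 1 → ok
  c3: data parity 1, sent cp 1 → ok
Exactly one row (r0) and one column (c0) fail → the flipped bit is at their intersection.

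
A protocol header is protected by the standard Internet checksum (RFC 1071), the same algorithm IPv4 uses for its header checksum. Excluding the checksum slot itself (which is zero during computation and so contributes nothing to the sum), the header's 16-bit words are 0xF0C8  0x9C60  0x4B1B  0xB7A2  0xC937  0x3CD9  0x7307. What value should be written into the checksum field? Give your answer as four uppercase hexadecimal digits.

One's-complement addition (fold any carry out of bit 15 back into bit 0):
  0xF0C8 + 0x9C60 = 0x18D28 → wrap carry → 0x8D29
  0x8D29 + 0x4B1B = 0x0D844
  0xD844 + 0xB7A2 = 0x18FE6 → wrap carry → 0x8FE7
  0x8FE7 + 0xC937 = 0x1591E → wrap carry → 0x591F
  0x591F + 0x3CD9 = 0x095F8
  0x95F8 + 0x7307 = 0x108FF → wrap carry → 0x0900
One's-complement sum = 0x0900.
Checksum = ~0x0900 & 0xFFFF = 0xF6FF.

F6FF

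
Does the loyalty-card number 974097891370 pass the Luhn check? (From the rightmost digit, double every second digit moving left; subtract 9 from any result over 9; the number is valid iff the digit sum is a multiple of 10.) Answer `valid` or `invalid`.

From the right, keep odd positions and double even positions (subtract 9 from any doubled value over 9):
  doubled (positions 2,4,...): 5 2 7 9 8 9 → sum 40
  kept (positions 1,3,...): 0 3 9 7 0 7 → sum 26
Total = 66.
66 mod 10 = 6, so the number is invalid.

invalid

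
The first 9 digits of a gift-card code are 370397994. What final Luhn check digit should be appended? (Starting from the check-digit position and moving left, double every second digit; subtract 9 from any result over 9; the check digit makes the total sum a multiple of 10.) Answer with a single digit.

Partial digits right→left: 4 9 9 7 9 3 0 7 3
Double every second digit counting from the check-digit position (so the 1st, 3rd, 5th, ... of the partial from the right).
  doubled (with −9 where >9): 8 9 9 0 6 → sum 32
  kept as-is: 9 7 3 7 → sum 26
Total = 32 + 26 = 58.
Check digit = (10 − (58 mod 10)) mod 10 = 2.

2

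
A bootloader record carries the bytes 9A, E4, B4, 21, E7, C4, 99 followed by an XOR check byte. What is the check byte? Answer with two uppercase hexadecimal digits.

XOR the bytes together:
  start with 0x9A
  0x9A ⊕ 0xE4 = 0x7E
  0x7E ⊕ 0xB4 = 0xCA
  0xCA ⊕ 0x21 = 0xEB
  0xEB ⊕ 0xE7 = 0x0C
  0x0C ⊕ 0xC4 = 0xC8
  0xC8 ⊕ 0x99 = 0x51

51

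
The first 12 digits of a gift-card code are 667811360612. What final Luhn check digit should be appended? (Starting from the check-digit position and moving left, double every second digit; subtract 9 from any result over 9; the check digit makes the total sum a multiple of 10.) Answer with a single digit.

Partial digits right→left: 2 1 6 0 6 3 1 1 8 7 6 6
Double every second digit counting from the check-digit position (so the 1st, 3rd, 5th, ... of the partial from the right).
  doubled (with −9 where >9): 4 3 3 2 7 3 → sum 22
  kept as-is: 1 0 3 1 7 6 → sum 18
Total = 22 + 18 = 40.
Check digit = (10 − (40 mod 10)) mod 10 = 0.

0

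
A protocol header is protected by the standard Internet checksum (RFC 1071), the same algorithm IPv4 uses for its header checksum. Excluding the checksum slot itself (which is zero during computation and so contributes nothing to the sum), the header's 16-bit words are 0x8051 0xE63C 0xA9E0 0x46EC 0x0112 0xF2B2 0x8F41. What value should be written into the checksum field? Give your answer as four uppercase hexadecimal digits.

One's-complement addition (fold any carry out of bit 15 back into bit 0):
  0x8051 + 0xE63C = 0x1668D → wrap carry → 0x668E
  0x668E + 0xA9E0 = 0x1106E → wrap carry → 0x106F
  0x106F + 0x46EC = 0x0575B
  0x575B + 0x0112 = 0x0586D
  0x586D + 0xF2B2 = 0x14B1F → wrap carry → 0x4B20
  0x4B20 + 0x8F41 = 0x0DA61
One's-complement sum = 0xDA61.
Checksum = ~0xDA61 & 0xFFFF = 0x259E.

259E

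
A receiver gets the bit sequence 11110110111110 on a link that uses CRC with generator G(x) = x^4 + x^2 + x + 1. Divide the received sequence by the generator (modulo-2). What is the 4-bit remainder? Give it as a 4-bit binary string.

Modulo-2 division of 11110110111110 by 10111:
  pos 0: 11110 XOR 10111 = 01001
  pos 1: 10011 XOR 10111 = 00100
  pos 3: 10010 XOR 10111 = 00101
  pos 5: 10111 XOR 10111 = 00000
Remainder = 1110 (nonzero — an error is detected).

1110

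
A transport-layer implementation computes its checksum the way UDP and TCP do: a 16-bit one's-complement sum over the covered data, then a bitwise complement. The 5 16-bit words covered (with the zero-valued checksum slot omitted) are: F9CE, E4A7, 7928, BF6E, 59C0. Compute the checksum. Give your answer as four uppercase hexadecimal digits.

One's-complement addition (fold any carry out of bit 15 back into bit 0):
  0xF9CE + 0xE4A7 = 0x1DE75 → wrap carry → 0xDE76
  0xDE76 + 0x7928 = 0x1579E → wrap carry → 0x579F
  0x579F + 0xBF6E = 0x1170D → wrap carry → 0x170E
  0x170E + 0x59C0 = 0x070CE
One's-complement sum = 0x70CE.
Checksum = ~0x70CE & 0xFFFF = 0x8F31.

8F31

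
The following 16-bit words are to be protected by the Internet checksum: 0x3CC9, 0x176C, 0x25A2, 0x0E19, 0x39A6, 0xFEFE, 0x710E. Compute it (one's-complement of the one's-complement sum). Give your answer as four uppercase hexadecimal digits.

CE5B

One's-complement addition (fold any carry out of bit 15 back into bit 0):
  0x3CC9 + 0x176C = 0x05435
  0x5435 + 0x25A2 = 0x079D7
  0x79D7 + 0x0E19 = 0x087F0
  0x87F0 + 0x39A6 = 0x0C196
  0xC196 + 0xFEFE = 0x1C094 → wrap carry → 0xC095
  0xC095 + 0x710E = 0x131A3 → wrap carry → 0x31A4
One's-complement sum = 0x31A4.
Checksum = ~0x31A4 & 0xFFFF = 0xCE5B.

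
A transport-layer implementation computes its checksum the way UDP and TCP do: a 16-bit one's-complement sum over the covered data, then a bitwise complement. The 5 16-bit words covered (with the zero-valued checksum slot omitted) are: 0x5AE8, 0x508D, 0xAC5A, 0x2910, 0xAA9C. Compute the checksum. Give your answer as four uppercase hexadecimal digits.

D482

One's-complement addition (fold any carry out of bit 15 back into bit 0):
  0x5AE8 + 0x508D = 0x0AB75
  0xAB75 + 0xAC5A = 0x157CF → wrap carry → 0x57D0
  0x57D0 + 0x2910 = 0x080E0
  0x80E0 + 0xAA9C = 0x12B7C → wrap carry → 0x2B7D
One's-complement sum = 0x2B7D.
Checksum = ~0x2B7D & 0xFFFF = 0xD482.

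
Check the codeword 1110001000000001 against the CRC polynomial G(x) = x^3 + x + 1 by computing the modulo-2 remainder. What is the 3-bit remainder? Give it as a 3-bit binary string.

011

Modulo-2 division of 1110001000000001 by 1011:
  pos 0: 1110 XOR 1011 = 0101
  pos 1: 1010 XOR 1011 = 0001
  pos 4: 1010 XOR 1011 = 0001
  pos 7: 1000 XOR 1011 = 0011
  pos 9: 1100 XOR 1011 = 0111
  pos 10: 1110 XOR 1011 = 0101
  pos 11: 1010 XOR 1011 = 0001
Remainder = 011 (nonzero — an error is detected).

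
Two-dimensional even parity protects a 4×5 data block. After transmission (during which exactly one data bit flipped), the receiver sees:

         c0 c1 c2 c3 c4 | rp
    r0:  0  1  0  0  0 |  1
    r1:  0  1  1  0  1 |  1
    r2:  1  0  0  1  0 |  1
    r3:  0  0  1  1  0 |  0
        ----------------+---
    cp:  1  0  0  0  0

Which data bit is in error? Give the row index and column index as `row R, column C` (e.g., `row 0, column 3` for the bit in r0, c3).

Recompute each row's even parity and compare to rp:
  r0: data parity 1, sent rp 1 → ok
  r1: data parity 1, sent rp 1 → ok
  r2: data parity 0, sent rp 1 → mismatch
  r3: data parity 0, sent rp 0 → ok
Recompute each column's even parity and compare to cp:
  c0: data parity 1, sent cp 1 → ok
  c1: data parity 0, sent cp 0 → ok
  c2: data parity 0, sent cp 0 → ok
  c3: data parity 0, sent cp 0 → ok
  c4: data parity 1, sent cp 0 → mismatch
Exactly one row (r2) and one column (c4) fail → the flipped bit is at their intersection.

row 2, column 4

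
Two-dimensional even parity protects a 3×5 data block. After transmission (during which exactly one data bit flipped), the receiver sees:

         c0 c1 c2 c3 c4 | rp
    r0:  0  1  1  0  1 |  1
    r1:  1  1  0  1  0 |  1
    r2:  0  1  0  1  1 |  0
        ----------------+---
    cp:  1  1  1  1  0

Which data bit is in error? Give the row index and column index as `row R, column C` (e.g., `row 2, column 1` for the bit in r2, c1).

Recompute each row's even parity and compare to rp:
  r0: data parity 1, sent rp 1 → ok
  r1: data parity 1, sent rp 1 → ok
  r2: data parity 1, sent rp 0 → mismatch
Recompute each column's even parity and compare to cp:
  c0: data parity 1, sent cp 1 → ok
  c1: data parity 1, sent cp 1 → ok
  c2: data parity 1, sent cp 1 → ok
  c3: data parity 0, sent cp 1 → mismatch
  c4: data parity 0, sent cp 0 → ok
Exactly one row (r2) and one column (c3) fail → the flipped bit is at their intersection.

row 2, column 3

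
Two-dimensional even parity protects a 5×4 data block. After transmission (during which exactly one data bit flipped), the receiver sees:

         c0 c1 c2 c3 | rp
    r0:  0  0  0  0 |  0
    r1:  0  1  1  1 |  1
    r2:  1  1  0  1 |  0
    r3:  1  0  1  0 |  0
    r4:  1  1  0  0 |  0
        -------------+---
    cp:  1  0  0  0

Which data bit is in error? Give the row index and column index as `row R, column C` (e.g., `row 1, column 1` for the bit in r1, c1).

Recompute each row's even parity and compare to rp:
  r0: data parity 0, sent rp 0 → ok
  r1: data parity 1, sent rp 1 → ok
  r2: data parity 1, sent rp 0 → mismatch
  r3: data parity 0, sent rp 0 → ok
  r4: data parity 0, sent rp 0 → ok
Recompute each column's even parity and compare to cp:
  c0: data parity 1, sent cp 1 → ok
  c1: data parity 1, sent cp 0 → mismatch
  c2: data parity 0, sent cp 0 → ok
  c3: data parity 0, sent cp 0 → ok
Exactly one row (r2) and one column (c1) fail → the flipped bit is at their intersection.

row 2, column 1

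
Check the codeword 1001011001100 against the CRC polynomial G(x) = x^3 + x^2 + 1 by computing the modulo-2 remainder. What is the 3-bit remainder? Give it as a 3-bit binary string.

Modulo-2 division of 1001011001100 by 1101:
  pos 0: 1001 XOR 1101 = 0100
  pos 1: 1000 XOR 1101 = 0101
  pos 2: 1011 XOR 1101 = 0110
  pos 3: 1101 XOR 1101 = 0000
  pos 9: 1100 XOR 1101 = 0001
Remainder = 001 (nonzero — an error is detected).

001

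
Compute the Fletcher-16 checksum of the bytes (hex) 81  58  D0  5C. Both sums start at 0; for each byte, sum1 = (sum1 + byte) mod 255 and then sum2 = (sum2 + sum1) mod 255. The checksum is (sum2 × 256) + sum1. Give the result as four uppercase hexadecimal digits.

0D07

Running sums (mod 255):
  after byte 0 (81): sum1=129, sum2=129
  after byte 1 (58): sum1=217, sum2=91
  after byte 2 (D0): sum1=170, sum2=6
  after byte 3 (5C): sum1=7, sum2=13
Checksum = sum2·256 + sum1 = 13·256 + 7 = 3335 = 0x0D07.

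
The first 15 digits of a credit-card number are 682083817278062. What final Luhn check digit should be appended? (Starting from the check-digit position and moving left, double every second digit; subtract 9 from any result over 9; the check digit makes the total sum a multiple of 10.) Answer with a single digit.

7

Partial digits right→left: 2 6 0 8 7 2 7 1 8 3 8 0 2 8 6
Double every second digit counting from the check-digit position (so the 1st, 3rd, 5th, ... of the partial from the right).
  doubled (with −9 where >9): 4 0 5 5 7 7 4 3 → sum 35
  kept as-is: 6 8 2 1 3 0 8 → sum 28
Total = 35 + 28 = 63.
Check digit = (10 − (63 mod 10)) mod 10 = 7.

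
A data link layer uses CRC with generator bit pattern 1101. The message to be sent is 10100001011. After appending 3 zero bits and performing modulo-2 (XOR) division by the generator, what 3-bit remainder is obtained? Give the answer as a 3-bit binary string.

Append 3 zeros: 10100001011000. Divide by 1101 (XOR where the leading bit is 1):
  pos 0: 1010 XOR 1101 = 0111
  pos 1: 1110 XOR 1101 = 0011
  pos 3: 1100 XOR 1101 = 0001
  pos 6: 1101 XOR 1101 = 0000
  pos 10: 1000 XOR 1101 = 0101
Remainder (last 3 bits) = 101. This is the CRC / FCS.

101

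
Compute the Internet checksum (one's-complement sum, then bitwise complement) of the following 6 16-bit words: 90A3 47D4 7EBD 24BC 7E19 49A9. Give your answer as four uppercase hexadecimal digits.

BC4B

One's-complement addition (fold any carry out of bit 15 back into bit 0):
  0x90A3 + 0x47D4 = 0x0D877
  0xD877 + 0x7EBD = 0x15734 → wrap carry → 0x5735
  0x5735 + 0x24BC = 0x07BF1
  0x7BF1 + 0x7E19 = 0x0FA0A
  0xFA0A + 0x49A9 = 0x143B3 → wrap carry → 0x43B4
One's-complement sum = 0x43B4.
Checksum = ~0x43B4 & 0xFFFF = 0xBC4B.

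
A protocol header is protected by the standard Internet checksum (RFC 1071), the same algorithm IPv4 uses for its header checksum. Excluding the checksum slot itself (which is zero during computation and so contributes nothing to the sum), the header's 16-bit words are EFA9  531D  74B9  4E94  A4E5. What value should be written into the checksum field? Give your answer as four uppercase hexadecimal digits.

5505

One's-complement addition (fold any carry out of bit 15 back into bit 0):
  0xEFA9 + 0x531D = 0x142C6 → wrap carry → 0x42C7
  0x42C7 + 0x74B9 = 0x0B780
  0xB780 + 0x4E94 = 0x10614 → wrap carry → 0x0615
  0x0615 + 0xA4E5 = 0x0AAFA
One's-complement sum = 0xAAFA.
Checksum = ~0xAAFA & 0xFFFF = 0x5505.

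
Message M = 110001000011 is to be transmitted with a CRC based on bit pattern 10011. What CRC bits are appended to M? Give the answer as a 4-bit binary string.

Append 4 zeros: 1100010000110000. Divide by 10011 (XOR where the leading bit is 1):
  pos 0: 11000 XOR 10011 = 01011
  pos 1: 10111 XOR 10011 = 00100
  pos 3: 10000 XOR 10011 = 00011
  pos 6: 11001 XOR 10011 = 01010
  pos 7: 10101 XOR 10011 = 00110
  pos 9: 11000 XOR 10011 = 01011
  pos 10: 10110 XOR 10011 = 00101
Remainder (last 4 bits) = 1010. This is the CRC / FCS.

1010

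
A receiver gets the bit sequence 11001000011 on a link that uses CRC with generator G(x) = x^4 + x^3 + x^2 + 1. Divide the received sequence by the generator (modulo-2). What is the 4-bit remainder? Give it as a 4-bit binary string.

0001

Modulo-2 division of 11001000011 by 11101:
  pos 0: 11001 XOR 11101 = 00100
  pos 2: 10000 XOR 11101 = 01101
  pos 3: 11010 XOR 11101 = 00111
  pos 5: 11101 XOR 11101 = 00000
Remainder = 0001 (nonzero — an error is detected).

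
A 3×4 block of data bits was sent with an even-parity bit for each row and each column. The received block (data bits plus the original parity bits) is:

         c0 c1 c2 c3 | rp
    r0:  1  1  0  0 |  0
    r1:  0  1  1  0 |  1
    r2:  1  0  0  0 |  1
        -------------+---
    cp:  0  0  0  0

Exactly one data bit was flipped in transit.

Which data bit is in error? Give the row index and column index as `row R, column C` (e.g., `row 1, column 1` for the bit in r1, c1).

row 1, column 2

Recompute each row's even parity and compare to rp:
  r0: data parity 0, sent rp 0 → ok
  r1: data parity 0, sent rp 1 → mismatch
  r2: data parity 1, sent rp 1 → ok
Recompute each column's even parity and compare to cp:
  c0: data parity 0, sent cp 0 → ok
  c1: data parity 0, sent cp 0 → ok
  c2: data parity 1, sent cp 0 → mismatch
  c3: data parity 0, sent cp 0 → ok
Exactly one row (r1) and one column (c2) fail → the flipped bit is at their intersection.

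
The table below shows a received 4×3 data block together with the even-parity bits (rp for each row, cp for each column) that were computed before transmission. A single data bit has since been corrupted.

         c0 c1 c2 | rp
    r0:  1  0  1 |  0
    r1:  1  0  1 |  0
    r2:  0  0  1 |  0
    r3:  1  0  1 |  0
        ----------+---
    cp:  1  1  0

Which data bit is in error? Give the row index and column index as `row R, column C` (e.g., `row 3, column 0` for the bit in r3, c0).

Recompute each row's even parity and compare to rp:
  r0: data parity 0, sent rp 0 → ok
  r1: data parity 0, sent rp 0 → ok
  r2: data parity 1, sent rp 0 → mismatch
  r3: data parity 0, sent rp 0 → ok
Recompute each column's even parity and compare to cp:
  c0: data parity 1, sent cp 1 → ok
  c1: data parity 0, sent cp 1 → mismatch
  c2: data parity 0, sent cp 0 → ok
Exactly one row (r2) and one column (c1) fail → the flipped bit is at their intersection.

row 2, column 1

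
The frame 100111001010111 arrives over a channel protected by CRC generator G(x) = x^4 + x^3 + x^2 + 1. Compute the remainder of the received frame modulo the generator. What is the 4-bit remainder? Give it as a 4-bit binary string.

Modulo-2 division of 100111001010111 by 11101:
  pos 0: 10011 XOR 11101 = 01110
  pos 1: 11101 XOR 11101 = 00000
  pos 8: 10101 XOR 11101 = 01000
  pos 9: 10001 XOR 11101 = 01100
  pos 10: 11001 XOR 11101 = 00100
Remainder = 0100 (nonzero — an error is detected).

0100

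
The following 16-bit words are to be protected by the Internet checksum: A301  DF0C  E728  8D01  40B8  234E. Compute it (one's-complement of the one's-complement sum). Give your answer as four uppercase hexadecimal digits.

One's-complement addition (fold any carry out of bit 15 back into bit 0):
  0xA301 + 0xDF0C = 0x1820D → wrap carry → 0x820E
  0x820E + 0xE728 = 0x16936 → wrap carry → 0x6937
  0x6937 + 0x8D01 = 0x0F638
  0xF638 + 0x40B8 = 0x136F0 → wrap carry → 0x36F1
  0x36F1 + 0x234E = 0x05A3F
One's-complement sum = 0x5A3F.
Checksum = ~0x5A3F & 0xFFFF = 0xA5C0.

A5C0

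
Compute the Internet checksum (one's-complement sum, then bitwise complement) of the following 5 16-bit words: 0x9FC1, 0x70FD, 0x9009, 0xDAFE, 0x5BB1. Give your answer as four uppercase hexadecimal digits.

2887

One's-complement addition (fold any carry out of bit 15 back into bit 0):
  0x9FC1 + 0x70FD = 0x110BE → wrap carry → 0x10BF
  0x10BF + 0x9009 = 0x0A0C8
  0xA0C8 + 0xDAFE = 0x17BC6 → wrap carry → 0x7BC7
  0x7BC7 + 0x5BB1 = 0x0D778
One's-complement sum = 0xD778.
Checksum = ~0xD778 & 0xFFFF = 0x2887.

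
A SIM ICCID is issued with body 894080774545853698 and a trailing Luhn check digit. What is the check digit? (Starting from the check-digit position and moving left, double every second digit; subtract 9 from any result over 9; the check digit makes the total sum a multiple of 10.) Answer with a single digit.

8

Partial digits right→left: 8 9 6 3 5 8 5 4 5 4 7 7 0 8 0 4 9 8
Double every second digit counting from the check-digit position (so the 1st, 3rd, 5th, ... of the partial from the right).
  doubled (with −9 where >9): 7 3 1 1 1 5 0 0 9 → sum 27
  kept as-is: 9 3 8 4 4 7 8 4 8 → sum 55
Total = 27 + 55 = 82.
Check digit = (10 − (82 mod 10)) mod 10 = 8.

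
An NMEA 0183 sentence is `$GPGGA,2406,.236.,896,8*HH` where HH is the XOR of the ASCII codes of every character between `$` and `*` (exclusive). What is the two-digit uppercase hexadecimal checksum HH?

XOR the ASCII codes of the payload characters:
  'G' = 0x47 → acc = 0x47
  'P' = 0x50 → acc = 0x17
  'G' = 0x47 → acc = 0x50
  'G' = 0x47 → acc = 0x17
  'A' = 0x41 → acc = 0x56
  ',' = 0x2C → acc = 0x7A
  '2' = 0x32 → acc = 0x48
  '4' = 0x34 → acc = 0x7C
  '0' = 0x30 → acc = 0x4C
  '6' = 0x36 → acc = 0x7A
  ',' = 0x2C → acc = 0x56
  '.' = 0x2E → acc = 0x78
  '2' = 0x32 → acc = 0x4A
  '3' = 0x33 → acc = 0x79
  '6' = 0x36 → acc = 0x4F
  '.' = 0x2E → acc = 0x61
  ',' = 0x2C → acc = 0x4D
  '8' = 0x38 → acc = 0x75
  '9' = 0x39 → acc = 0x4C
  '6' = 0x36 → acc = 0x7A
  ',' = 0x2C → acc = 0x56
  '8' = 0x38 → acc = 0x6E
Checksum = 0x6E.

6E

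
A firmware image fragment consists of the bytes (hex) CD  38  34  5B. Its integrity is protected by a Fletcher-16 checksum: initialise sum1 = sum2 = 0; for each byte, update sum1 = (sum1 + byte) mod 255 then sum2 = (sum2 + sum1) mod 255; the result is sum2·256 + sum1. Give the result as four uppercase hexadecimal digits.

Running sums (mod 255):
  after byte 0 (CD): sum1=205, sum2=205
  after byte 1 (38): sum1=6, sum2=211
  after byte 2 (34): sum1=58, sum2=14
  after byte 3 (5B): sum1=149, sum2=163
Checksum = sum2·256 + sum1 = 163·256 + 149 = 41877 = 0xA395.

A395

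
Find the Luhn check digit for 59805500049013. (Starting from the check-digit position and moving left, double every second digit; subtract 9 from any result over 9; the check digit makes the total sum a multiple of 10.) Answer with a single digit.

Partial digits right→left: 3 1 0 9 4 0 0 0 5 5 0 8 9 5
Double every second digit counting from the check-digit position (so the 1st, 3rd, 5th, ... of the partial from the right).
  doubled (with −9 where >9): 6 0 8 0 1 0 9 → sum 24
  kept as-is: 1 9 0 0 5 8 5 → sum 28
Total = 24 + 28 = 52.
Check digit = (10 − (52 mod 10)) mod 10 = 8.

8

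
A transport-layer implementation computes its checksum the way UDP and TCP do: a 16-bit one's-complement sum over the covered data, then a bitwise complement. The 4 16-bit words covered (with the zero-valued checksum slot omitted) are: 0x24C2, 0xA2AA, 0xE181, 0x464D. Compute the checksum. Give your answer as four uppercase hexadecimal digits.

One's-complement addition (fold any carry out of bit 15 back into bit 0):
  0x24C2 + 0xA2AA = 0x0C76C
  0xC76C + 0xE181 = 0x1A8ED → wrap carry → 0xA8EE
  0xA8EE + 0x464D = 0x0EF3B
One's-complement sum = 0xEF3B.
Checksum = ~0xEF3B & 0xFFFF = 0x10C4.

10C4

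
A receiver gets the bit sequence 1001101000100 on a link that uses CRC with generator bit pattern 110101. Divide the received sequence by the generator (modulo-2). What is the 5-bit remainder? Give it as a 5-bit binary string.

Modulo-2 division of 1001101000100 by 110101:
  pos 0: 100110 XOR 110101 = 010011
  pos 1: 100111 XOR 110101 = 010010
  pos 2: 100100 XOR 110101 = 010001
  pos 3: 100010 XOR 110101 = 010111
  pos 4: 101110 XOR 110101 = 011011
  pos 5: 110111 XOR 110101 = 000010
Remainder = 01000 (nonzero — an error is detected).

01000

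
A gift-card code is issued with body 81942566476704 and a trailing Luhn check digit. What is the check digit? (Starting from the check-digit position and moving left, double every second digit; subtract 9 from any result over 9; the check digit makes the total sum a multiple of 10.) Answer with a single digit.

Partial digits right→left: 4 0 7 6 7 4 6 6 5 2 4 9 1 8
Double every second digit counting from the check-digit position (so the 1st, 3rd, 5th, ... of the partial from the right).
  doubled (with −9 where >9): 8 5 5 3 1 8 2 → sum 32
  kept as-is: 0 6 4 6 2 9 8 → sum 35
Total = 32 + 35 = 67.
Check digit = (10 − (67 mod 10)) mod 10 = 3.

3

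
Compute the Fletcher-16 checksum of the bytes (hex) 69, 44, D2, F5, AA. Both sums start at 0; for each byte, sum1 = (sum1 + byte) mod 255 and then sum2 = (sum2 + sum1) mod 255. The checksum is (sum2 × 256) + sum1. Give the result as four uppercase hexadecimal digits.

Running sums (mod 255):
  after byte 0 (69): sum1=105, sum2=105
  after byte 1 (44): sum1=173, sum2=23
  after byte 2 (D2): sum1=128, sum2=151
  after byte 3 (F5): sum1=118, sum2=14
  after byte 4 (AA): sum1=33, sum2=47
Checksum = sum2·256 + sum1 = 47·256 + 33 = 12065 = 0x2F21.

2F21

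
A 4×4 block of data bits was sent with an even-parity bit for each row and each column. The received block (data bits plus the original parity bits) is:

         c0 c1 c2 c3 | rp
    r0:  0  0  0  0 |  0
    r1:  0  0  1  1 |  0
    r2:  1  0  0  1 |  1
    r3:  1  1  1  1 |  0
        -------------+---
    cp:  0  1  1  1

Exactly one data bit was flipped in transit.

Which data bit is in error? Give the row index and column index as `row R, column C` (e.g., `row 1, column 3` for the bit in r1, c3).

Recompute each row's even parity and compare to rp:
  r0: data parity 0, sent rp 0 → ok
  r1: data parity 0, sent rp 0 → ok
  r2: data parity 0, sent rp 1 → mismatch
  r3: data parity 0, sent rp 0 → ok
Recompute each column's even parity and compare to cp:
  c0: data parity 0, sent cp 0 → ok
  c1: data parity 1, sent cp 1 → ok
  c2: data parity 0, sent cp 1 → mismatch
  c3: data parity 1, sent cp 1 → ok
Exactly one row (r2) and one column (c2) fail → the flipped bit is at their intersection.

row 2, column 2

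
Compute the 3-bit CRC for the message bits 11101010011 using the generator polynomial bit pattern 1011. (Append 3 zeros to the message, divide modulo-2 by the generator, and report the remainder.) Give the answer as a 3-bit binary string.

Append 3 zeros: 11101010011000. Divide by 1011 (XOR where the leading bit is 1):
  pos 0: 1110 XOR 1011 = 0101
  pos 1: 1011 XOR 1011 = 0000
  pos 6: 1001 XOR 1011 = 0010
  pos 8: 1010 XOR 1011 = 0001
Remainder (last 3 bits) = 100. This is the CRC / FCS.

100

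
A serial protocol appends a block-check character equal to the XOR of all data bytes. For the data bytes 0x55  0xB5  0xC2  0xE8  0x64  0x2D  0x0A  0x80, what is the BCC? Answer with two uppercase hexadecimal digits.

XOR the bytes together:
  start with 0x55
  0x55 ⊕ 0xB5 = 0xE0
  0xE0 ⊕ 0xC2 = 0x22
  0x22 ⊕ 0xE8 = 0xCA
  0xCA ⊕ 0x64 = 0xAE
  0xAE ⊕ 0x2D = 0x83
  0x83 ⊕ 0x0A = 0x89
  0x89 ⊕ 0x80 = 0x09

09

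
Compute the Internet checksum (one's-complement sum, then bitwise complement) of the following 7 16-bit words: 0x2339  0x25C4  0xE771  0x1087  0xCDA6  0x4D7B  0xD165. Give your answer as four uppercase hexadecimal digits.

D281

One's-complement addition (fold any carry out of bit 15 back into bit 0):
  0x2339 + 0x25C4 = 0x048FD
  0x48FD + 0xE771 = 0x1306E → wrap carry → 0x306F
  0x306F + 0x1087 = 0x040F6
  0x40F6 + 0xCDA6 = 0x10E9C → wrap carry → 0x0E9D
  0x0E9D + 0x4D7B = 0x05C18
  0x5C18 + 0xD165 = 0x12D7D → wrap carry → 0x2D7E
One's-complement sum = 0x2D7E.
Checksum = ~0x2D7E & 0xFFFF = 0xD281.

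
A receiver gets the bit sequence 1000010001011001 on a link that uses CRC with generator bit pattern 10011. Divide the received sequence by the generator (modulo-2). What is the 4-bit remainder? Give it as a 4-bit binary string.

0000

Modulo-2 division of 1000010001011001 by 10011:
  pos 0: 10000 XOR 10011 = 00011
  pos 3: 11100 XOR 10011 = 01111
  pos 4: 11110 XOR 10011 = 01101
  pos 5: 11011 XOR 10011 = 01000
  pos 6: 10000 XOR 10011 = 00011
  pos 9: 11110 XOR 10011 = 01101
  pos 10: 11010 XOR 10011 = 01001
  pos 11: 10011 XOR 10011 = 00000
Remainder = 0000 (zero — the frame passes the CRC check).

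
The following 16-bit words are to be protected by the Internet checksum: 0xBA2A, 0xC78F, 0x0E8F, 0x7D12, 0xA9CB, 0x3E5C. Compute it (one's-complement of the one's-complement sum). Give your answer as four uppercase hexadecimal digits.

0A7C

One's-complement addition (fold any carry out of bit 15 back into bit 0):
  0xBA2A + 0xC78F = 0x181B9 → wrap carry → 0x81BA
  0x81BA + 0x0E8F = 0x09049
  0x9049 + 0x7D12 = 0x10D5B → wrap carry → 0x0D5C
  0x0D5C + 0xA9CB = 0x0B727
  0xB727 + 0x3E5C = 0x0F583
One's-complement sum = 0xF583.
Checksum = ~0xF583 & 0xFFFF = 0x0A7C.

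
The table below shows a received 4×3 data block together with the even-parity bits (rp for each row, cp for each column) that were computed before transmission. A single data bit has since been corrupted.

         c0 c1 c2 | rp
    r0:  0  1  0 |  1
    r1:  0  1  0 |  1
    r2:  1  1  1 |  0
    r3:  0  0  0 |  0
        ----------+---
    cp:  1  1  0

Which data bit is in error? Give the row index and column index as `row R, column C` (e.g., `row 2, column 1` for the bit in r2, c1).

Recompute each row's even parity and compare to rp:
  r0: data parity 1, sent rp 1 → ok
  r1: data parity 1, sent rp 1 → ok
  r2: data parity 1, sent rp 0 → mismatch
  r3: data parity 0, sent rp 0 → ok
Recompute each column's even parity and compare to cp:
  c0: data parity 1, sent cp 1 → ok
  c1: data parity 1, sent cp 1 → ok
  c2: data parity 1, sent cp 0 → mismatch
Exactly one row (r2) and one column (c2) fail → the flipped bit is at their intersection.

row 2, column 2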